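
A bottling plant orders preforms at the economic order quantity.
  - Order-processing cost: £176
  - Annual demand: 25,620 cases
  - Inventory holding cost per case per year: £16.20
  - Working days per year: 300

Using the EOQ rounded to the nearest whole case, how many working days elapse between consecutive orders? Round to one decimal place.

8.7 days

Q* = √(2·D·S / H) = √(2·25,620·176 / 16.2) = √556,681.5 ≈ 746.11 → Q = 746 cases
Cycle time = (working days × Q)/D = (300 × 746) / 25,620 = 8.735 days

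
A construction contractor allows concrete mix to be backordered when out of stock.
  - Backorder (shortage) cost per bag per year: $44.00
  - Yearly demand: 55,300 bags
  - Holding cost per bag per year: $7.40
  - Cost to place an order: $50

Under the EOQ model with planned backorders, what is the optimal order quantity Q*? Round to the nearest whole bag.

934 bags

Q* = √(2DS/H) · √((H + b)/b)
   = √(2 × 55,300 × 50 / 7.4) · √((7.4 + 44) / 44)
   = 864.464 × 1.0808 ≈ 934.33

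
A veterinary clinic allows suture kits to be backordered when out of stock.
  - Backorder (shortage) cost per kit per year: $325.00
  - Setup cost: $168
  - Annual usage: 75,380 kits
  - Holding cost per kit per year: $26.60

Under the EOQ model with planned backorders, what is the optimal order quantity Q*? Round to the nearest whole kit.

1,015 kits

Q* = √(2DS/H) · √((H + b)/b)
   = √(2 × 75,380 × 168 / 26.6) · √((26.6 + 325) / 325)
   = 975.791 × 1.0401 ≈ 1,014.94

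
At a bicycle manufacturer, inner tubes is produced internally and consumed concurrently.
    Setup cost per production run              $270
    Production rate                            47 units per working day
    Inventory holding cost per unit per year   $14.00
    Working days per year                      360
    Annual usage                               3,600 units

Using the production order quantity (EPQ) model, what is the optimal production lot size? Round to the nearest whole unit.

d = 3,600/360 = 10.0000 units/day;  effective holding cost H(1 − d/p) = 14·(1 − 10.0000/47) = 11.02128
Q* = √(2DS / H_eff) = √(2·3,600·270 / 11.02128) ≈ 419.98

420 units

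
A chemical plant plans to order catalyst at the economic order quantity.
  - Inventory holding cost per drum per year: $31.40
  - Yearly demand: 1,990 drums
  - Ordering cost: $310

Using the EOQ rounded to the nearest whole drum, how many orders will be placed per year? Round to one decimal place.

10.1 orders per year

Optimal lot size Q* = (2 × 1,990 × $310 / $31.4)^½ ≈ 198.22 → Q = 198
Orders per year = D/Q = 1,990 / 198 = 10.051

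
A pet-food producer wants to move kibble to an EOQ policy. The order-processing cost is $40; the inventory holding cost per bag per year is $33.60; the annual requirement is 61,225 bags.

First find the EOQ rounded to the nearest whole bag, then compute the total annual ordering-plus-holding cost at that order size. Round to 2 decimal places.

$12,828.59

Optimal lot size Q* = (2 × 61,225 × $40 / $33.6)^½ ≈ 381.80 → Q = 382 bags
Ordering: D/Q × S = 61,225/382 × $40 = $6,410.99
Holding:  Q/2 × H = 382/2 × $33.6 = $6,417.60
Total = $6,410.99 + $6,417.60 = $12,828.59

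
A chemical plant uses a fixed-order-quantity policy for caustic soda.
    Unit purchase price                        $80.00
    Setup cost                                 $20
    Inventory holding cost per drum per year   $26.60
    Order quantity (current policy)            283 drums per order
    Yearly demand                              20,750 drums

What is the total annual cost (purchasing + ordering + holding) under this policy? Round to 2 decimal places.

$1,665,230.33

Ordering: D/Q × S = 20,750/283 × $20 = $1,466.43
Holding:  Q/2 × H = 283/2 × $26.6 = $3,763.90
Purchase cost = D·C = 20,750 × 80 = $1,660,000.00
Total = $1,466.43 + $3,763.90 + $1,660,000.00 = $1,665,230.33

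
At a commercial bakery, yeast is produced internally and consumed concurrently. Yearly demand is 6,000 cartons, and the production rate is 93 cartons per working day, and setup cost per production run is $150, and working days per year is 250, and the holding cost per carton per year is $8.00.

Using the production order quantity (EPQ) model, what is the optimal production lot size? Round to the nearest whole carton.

551 cartons

d = 6,000/250 = 24.0000 cartons/day;  effective holding cost H(1 − d/p) = 8·(1 − 24.0000/93) = 5.93548
Q* = √(2DS / H_eff) = √(2·6,000·150 / 5.93548) ≈ 550.69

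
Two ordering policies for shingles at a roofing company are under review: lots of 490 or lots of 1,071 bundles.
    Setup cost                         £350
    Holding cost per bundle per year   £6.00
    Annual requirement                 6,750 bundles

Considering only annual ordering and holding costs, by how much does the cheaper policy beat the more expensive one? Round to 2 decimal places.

£872.55

TC(Q) = (D/Q)S + (Q/2)H
TC(490) = (6,750/490)×350 + (490/2)×6 = £6,291.43
TC(1,071) = (6,750/1,071)×350 + (1,071/2)×6 = £5,418.88
Lots of 1,071 are cheaper by £872.55.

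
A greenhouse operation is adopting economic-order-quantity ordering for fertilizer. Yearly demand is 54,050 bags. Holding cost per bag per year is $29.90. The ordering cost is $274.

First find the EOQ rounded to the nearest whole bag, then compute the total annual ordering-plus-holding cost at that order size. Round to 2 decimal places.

2DS/H = 2·54,050·274/29.9 = 990,615.38
EOQ = √990,615.38 ≈ 995.30 → Q = 995 bags
Annual ordering cost = (D/Q)·S = (54,050/995) × 274 = $14,884.12
Annual holding cost  = (Q/2)·H = (995/2) × 29.9 = $14,875.25
Total = $14,884.12 + $14,875.25 = $29,759.37

$29,759.37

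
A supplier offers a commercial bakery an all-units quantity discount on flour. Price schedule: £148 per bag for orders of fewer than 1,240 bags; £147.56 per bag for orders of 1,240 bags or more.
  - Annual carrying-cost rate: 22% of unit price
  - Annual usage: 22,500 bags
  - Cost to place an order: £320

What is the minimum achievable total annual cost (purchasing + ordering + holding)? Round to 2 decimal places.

H₁ = 22%×£148 = £32.5600;  H₂ = 22%×£147.56 = £32.4632
EOQ₁ = √(2×22,500×320/32.5600) = 665.03  (< 1,240, feasible at tier 1)
EOQ₂ = √(2×22,500×320/32.4632) = 666.02  (< 1,240 → use Q = 1,240 at tier-2 price)
TC(tier 1 (EOQ₁), Q≈665.0) = £3,351,653.27
TC(tier 2, Q≈1,240.0) = £3,346,033.64
Minimum at tier 2: £3,346,033.64

£3,346,033.64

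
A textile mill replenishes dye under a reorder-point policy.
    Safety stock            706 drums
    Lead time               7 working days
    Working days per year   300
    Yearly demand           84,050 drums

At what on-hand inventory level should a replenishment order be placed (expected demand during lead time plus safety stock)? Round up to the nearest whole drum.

2,668 drums

Daily demand d = 84,050 / 300 = 280.167 drums/day
Demand during lead time = 280.167 × 7 = 1,961.17
Reorder point = 1,961.17 + 706 = 2,667.17 → round up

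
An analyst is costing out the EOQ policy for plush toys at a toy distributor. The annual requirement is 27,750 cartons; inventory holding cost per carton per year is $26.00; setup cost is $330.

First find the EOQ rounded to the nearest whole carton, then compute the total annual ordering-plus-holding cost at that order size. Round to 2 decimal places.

$21,821.78

Q* = √(2·D·S / H) = √(2·27,750·330 / 26) = √704,423.1 ≈ 839.30 → Q = 839 cartons
Annual ordering cost = (D/Q)·S = (27,750/839) × 330 = $10,914.78
Annual holding cost  = (Q/2)·H = (839/2) × 26 = $10,907.00
Total = $10,914.78 + $10,907.00 = $21,821.78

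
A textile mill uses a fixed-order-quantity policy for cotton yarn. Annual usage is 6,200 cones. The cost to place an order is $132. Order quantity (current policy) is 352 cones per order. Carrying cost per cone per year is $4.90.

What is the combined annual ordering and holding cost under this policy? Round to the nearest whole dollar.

Ordering: D/Q × S = 6,200/352 × $132 = $2,325.00
Holding:  Q/2 × H = 352/2 × $4.9 = $862.40
Total = $2,325.00 + $862.40 = $3,187.40

$3,187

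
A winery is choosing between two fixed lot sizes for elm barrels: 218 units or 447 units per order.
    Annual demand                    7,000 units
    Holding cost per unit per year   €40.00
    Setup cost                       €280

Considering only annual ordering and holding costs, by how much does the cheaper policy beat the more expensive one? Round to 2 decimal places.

For each Q, cost = (D/Q)·S + (Q/2)·H.
TC(218) = (7,000/218)×280 + (218/2)×40 = €13,350.83
TC(447) = (7,000/447)×280 + (447/2)×40 = €13,324.79
Lots of 447 are cheaper by €26.04.

€26.04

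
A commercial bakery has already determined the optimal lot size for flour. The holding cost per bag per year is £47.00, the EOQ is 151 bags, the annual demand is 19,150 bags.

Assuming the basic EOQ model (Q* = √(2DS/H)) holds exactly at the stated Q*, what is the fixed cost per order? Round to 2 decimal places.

£27.98

Since Q* = (2DS/H)^½, squaring gives Q*²·H = 2DS.
S = Q²H / (2D) = 151² × 47 / (2 × 19,150) = 27.9803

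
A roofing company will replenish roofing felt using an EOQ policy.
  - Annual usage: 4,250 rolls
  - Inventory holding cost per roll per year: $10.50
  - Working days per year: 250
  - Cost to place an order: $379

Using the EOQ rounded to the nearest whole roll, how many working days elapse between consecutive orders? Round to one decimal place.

32.6 days

Optimal lot size Q* = (2 × 4,250 × $379 / $10.5)^½ ≈ 553.90 → Q = 554 rolls
T = Q/D × 250 days = 554/4,250 × 250 = 32.588 days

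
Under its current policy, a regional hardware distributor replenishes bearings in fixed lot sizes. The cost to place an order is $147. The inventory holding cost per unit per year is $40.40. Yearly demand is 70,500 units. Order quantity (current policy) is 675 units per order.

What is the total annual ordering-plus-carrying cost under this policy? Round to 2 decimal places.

Ordering: D/Q × S = 70,500/675 × $147 = $15,353.33
Holding:  Q/2 × H = 675/2 × $40.4 = $13,635.00
Total = $15,353.33 + $13,635.00 = $28,988.33

$28,988.33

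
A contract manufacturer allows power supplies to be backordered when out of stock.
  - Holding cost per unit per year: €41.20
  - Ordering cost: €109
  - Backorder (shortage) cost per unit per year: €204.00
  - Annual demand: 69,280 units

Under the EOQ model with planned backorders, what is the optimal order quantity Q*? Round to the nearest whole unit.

Q* = √(2DS/H) · √((H + b)/b)
   = √(2 × 69,280 × 109 / 41.2) · √((41.2 + 204) / 204)
   = 605.457 × 1.0963 ≈ 663.79

664 units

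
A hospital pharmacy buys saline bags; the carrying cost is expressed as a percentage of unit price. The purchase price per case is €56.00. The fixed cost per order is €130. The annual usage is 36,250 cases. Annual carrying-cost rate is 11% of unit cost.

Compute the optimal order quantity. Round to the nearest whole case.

1,237 cases

Holding cost per case per year: H = 11% × €56 = €6.1600
EOQ = √(2DS/H) = √(2 × 36,250 × 130 / 6.16)
    = √(1,530,032.47) ≈ 1,236.94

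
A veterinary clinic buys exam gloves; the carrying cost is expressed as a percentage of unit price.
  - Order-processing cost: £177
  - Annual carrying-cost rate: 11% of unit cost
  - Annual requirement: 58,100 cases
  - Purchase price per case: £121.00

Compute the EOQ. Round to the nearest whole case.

Holding cost per case per year: H = 11% × £121 = £13.3100
2DS/H = 2·58,100·177/13.31 = 1,545,259.20
EOQ = √1,545,259.20 ≈ 1,243.08

1,243 cases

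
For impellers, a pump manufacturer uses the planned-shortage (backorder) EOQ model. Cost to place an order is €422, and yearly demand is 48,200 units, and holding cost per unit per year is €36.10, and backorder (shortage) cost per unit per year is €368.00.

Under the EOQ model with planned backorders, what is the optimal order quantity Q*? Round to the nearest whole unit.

1,112 units

Basic EOQ = √(2·48,200·422/36.1) = 1,061.552
Backorder adjustment √((H+b)/b) = √((36.1+368)/368) = 1.0479
Q* = 1,061.552 × 1.0479 ≈ 1,112.40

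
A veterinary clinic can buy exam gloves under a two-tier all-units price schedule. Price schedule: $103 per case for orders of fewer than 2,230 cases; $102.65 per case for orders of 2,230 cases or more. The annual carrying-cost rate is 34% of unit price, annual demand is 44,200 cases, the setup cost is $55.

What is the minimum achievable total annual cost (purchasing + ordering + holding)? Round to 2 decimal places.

$4,565,648.65

H₁ = 34%×$103 = $35.0200;  H₂ = 34%×$102.65 = $34.9010
EOQ₁ = √(2×44,200×55/35.0200) = 372.61  (< 2,230, feasible at tier 1)
EOQ₂ = √(2×44,200×55/34.9010) = 373.24  (< 2,230 → use Q = 2,230 at tier-2 price)
TC(tier 1 (EOQ₁), Q≈372.6) = $4,565,648.65
TC(tier 2, Q≈2,230.0) = $4,577,134.75
Minimum at tier 1 (EOQ₁): $4,565,648.65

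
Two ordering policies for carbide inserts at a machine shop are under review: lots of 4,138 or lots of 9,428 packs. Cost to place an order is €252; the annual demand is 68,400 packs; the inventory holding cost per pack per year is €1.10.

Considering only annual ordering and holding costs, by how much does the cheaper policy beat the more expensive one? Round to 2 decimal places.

TC(Q) = (D/Q)S + (Q/2)H
TC(4,138) = (68,400/4,138)×252 + (4,138/2)×1.1 = €6,441.39
TC(9,428) = (68,400/9,428)×252 + (9,428/2)×1.1 = €7,013.66
Lots of 4,138 are cheaper by €572.27.

€572.27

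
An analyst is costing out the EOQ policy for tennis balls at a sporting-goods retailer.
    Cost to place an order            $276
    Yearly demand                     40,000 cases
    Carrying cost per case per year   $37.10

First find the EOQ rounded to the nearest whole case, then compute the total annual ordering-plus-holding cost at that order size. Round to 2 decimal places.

$28,621.12

Q* = √(2·D·S / H) = √(2·40,000·276 / 37.1) = √595,148.2 ≈ 771.46 → Q = 771 cases
Orders/yr = 40,000/771 = 51.881; ordering cost = 51.881 × $276 = $14,319.07
Average inventory = 771/2 = 385.5; holding cost = 385.5 × $37.1 = $14,302.05
Total = $14,319.07 + $14,302.05 = $28,621.12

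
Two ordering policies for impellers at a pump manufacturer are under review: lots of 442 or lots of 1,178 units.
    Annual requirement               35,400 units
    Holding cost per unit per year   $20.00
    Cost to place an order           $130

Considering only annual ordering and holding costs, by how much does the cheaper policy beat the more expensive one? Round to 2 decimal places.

$854.86

TC(Q) = (D/Q)S + (Q/2)H
TC(442) = (35,400/442)×130 + (442/2)×20 = $14,831.76
TC(1,178) = (35,400/1,178)×130 + (1,178/2)×20 = $15,686.62
|ΔTC| = |$14,831.76 − $15,686.62| = $854.86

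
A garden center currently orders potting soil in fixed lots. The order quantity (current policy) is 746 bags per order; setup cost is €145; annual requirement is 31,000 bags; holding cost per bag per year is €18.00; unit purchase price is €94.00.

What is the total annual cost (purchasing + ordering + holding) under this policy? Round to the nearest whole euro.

Ordering: D/Q × S = 31,000/746 × €145 = €6,025.47
Holding:  Q/2 × H = 746/2 × €18 = €6,714.00
Purchase cost = D·C = 31,000 × 94 = €2,914,000.00
Total = €6,025.47 + €6,714.00 + €2,914,000.00 = €2,926,739.47

€2,926,739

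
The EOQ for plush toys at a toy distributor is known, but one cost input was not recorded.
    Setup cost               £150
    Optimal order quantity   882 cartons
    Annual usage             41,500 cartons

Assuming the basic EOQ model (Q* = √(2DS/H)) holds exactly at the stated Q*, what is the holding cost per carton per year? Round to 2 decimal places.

£16.00

EOQ relation: Q² = 2DS/H, so rearrange for the unknown.
H = 2DS / Q² = 2 × 41,500 × 150 / 882² = 16.0041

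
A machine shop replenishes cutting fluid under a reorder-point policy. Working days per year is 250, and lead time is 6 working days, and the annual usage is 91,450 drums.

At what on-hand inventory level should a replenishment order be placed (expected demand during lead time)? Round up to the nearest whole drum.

Daily demand d = 91,450 / 250 = 365.800 drums/day
Demand during lead time = 365.800 × 6 = 2,194.80
Reorder point = 2,194.80 → round up

2,195 drums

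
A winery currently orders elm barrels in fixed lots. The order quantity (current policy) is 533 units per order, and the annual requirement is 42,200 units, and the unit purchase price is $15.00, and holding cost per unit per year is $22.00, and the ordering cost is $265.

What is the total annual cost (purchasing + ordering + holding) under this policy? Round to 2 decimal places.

Ordering: D/Q × S = 42,200/533 × $265 = $20,981.24
Holding:  Q/2 × H = 533/2 × $22 = $5,863.00
Purchase cost = D·C = 42,200 × 15 = $633,000.00
Total = $20,981.24 + $5,863.00 + $633,000.00 = $659,844.24

$659,844.24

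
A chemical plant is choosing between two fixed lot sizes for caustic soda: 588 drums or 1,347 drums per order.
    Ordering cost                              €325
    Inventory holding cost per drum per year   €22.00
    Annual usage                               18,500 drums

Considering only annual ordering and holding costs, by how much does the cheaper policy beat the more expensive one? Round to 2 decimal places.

For each Q, cost = (D/Q)·S + (Q/2)·H.
TC(588) = (18,500/588)×325 + (588/2)×22 = €16,693.34
TC(1,347) = (18,500/1,347)×325 + (1,347/2)×22 = €19,280.62
|ΔTC| = |€16,693.34 − €19,280.62| = €2,587.28

€2,587.28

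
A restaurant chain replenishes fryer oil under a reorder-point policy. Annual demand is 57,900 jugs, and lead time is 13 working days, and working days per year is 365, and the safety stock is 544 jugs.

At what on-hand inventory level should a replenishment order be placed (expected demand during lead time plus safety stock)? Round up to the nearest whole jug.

Daily demand d = 57,900 / 365 = 158.630 jugs/day
Demand during lead time = 158.630 × 13 = 2,062.19
Reorder point = 2,062.19 + 544 = 2,606.19 → round up

2,607 jugs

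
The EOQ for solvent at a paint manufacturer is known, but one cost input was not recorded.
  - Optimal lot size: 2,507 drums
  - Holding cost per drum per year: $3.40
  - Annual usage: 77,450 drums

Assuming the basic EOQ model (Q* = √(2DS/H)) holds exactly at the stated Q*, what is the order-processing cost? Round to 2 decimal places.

$137.95

EOQ relation: Q² = 2DS/H, so rearrange for the unknown.
S = Q²H / (2D) = 2,507² × 3.4 / (2 × 77,450) = 137.9546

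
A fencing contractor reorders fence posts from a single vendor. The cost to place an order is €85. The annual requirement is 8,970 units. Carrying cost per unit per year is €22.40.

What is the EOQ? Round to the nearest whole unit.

EOQ = √(2DS/H) = √(2 × 8,970 × 85 / 22.4)
    = √(68,075.89) ≈ 260.91

261 units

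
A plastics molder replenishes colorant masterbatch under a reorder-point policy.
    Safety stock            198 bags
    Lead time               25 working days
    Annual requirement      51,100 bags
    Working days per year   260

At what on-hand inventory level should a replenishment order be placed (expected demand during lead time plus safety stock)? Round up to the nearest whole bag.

5,112 bags

Daily demand d = 51,100 / 260 = 196.538 bags/day
Demand during lead time = 196.538 × 25 = 4,913.46
Reorder point = 4,913.46 + 198 = 5,111.46 → round up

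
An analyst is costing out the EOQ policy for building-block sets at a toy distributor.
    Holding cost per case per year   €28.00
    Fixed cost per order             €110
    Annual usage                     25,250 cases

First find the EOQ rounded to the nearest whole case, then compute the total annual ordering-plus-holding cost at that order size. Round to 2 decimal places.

€12,471.57

2DS/H = 2·25,250·110/28 = 198,392.86
EOQ = √198,392.86 ≈ 445.41 → Q = 445 cases
Orders/yr = 25,250/445 = 56.742; ordering cost = 56.742 × €110 = €6,241.57
Average inventory = 445/2 = 222.5; holding cost = 222.5 × €28 = €6,230.00
Total = €6,241.57 + €6,230.00 = €12,471.57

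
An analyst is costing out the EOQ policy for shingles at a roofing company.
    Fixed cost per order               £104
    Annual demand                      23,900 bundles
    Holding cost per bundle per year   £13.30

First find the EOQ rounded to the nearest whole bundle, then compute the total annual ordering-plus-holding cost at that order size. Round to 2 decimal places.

EOQ = √(2DS/H) = √(2 × 23,900 × 104 / 13.3)
    = √(373,774.44) ≈ 611.37 → Q = 611 bundles
Orders/yr = 23,900/611 = 39.116; ordering cost = 39.116 × £104 = £4,068.09
Average inventory = 611/2 = 305.5; holding cost = 305.5 × £13.3 = £4,063.15
Total = £4,068.09 + £4,063.15 = £8,131.24

£8,131.24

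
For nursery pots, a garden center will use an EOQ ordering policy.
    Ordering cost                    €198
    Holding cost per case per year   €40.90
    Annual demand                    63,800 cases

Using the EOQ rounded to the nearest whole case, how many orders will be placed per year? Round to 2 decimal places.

81.17 orders per year

2DS/H = 2·63,800·198/40.9 = 617,721.27
EOQ = √617,721.27 ≈ 785.95 → Q = 786
Orders per year = D/Q = 63,800 / 786 = 81.170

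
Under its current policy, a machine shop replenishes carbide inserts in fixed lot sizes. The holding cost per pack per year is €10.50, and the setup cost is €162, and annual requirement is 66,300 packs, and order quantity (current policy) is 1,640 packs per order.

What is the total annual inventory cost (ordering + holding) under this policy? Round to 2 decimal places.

€15,159.15

Orders/yr = 66,300/1,640 = 40.427; ordering cost = 40.427 × €162 = €6,549.15
Average inventory = 1,640/2 = 820; holding cost = 820 × €10.5 = €8,610.00
Total = €6,549.15 + €8,610.00 = €15,159.15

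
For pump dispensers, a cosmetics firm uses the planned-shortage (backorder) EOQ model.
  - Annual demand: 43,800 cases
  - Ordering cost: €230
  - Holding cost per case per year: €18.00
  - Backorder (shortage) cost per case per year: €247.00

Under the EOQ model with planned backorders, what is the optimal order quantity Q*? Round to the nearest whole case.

Basic EOQ = √(2·43,800·230/18) = 1,057.986
Backorder adjustment √((H+b)/b) = √((18+247)/247) = 1.0358
Q* = 1,057.986 × 1.0358 ≈ 1,095.86

1,096 cases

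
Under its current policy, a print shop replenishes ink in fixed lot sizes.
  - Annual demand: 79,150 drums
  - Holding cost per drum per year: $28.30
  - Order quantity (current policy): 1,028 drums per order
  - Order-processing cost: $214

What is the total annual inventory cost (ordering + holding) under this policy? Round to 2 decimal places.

Orders/yr = 79,150/1,028 = 76.994; ordering cost = 76.994 × $214 = $16,476.75
Average inventory = 1,028/2 = 514; holding cost = 514 × $28.3 = $14,546.20
Total = $16,476.75 + $14,546.20 = $31,022.95

$31,022.95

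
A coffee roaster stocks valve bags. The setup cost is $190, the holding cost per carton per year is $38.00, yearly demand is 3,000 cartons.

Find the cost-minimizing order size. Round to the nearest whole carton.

173 cartons

2DS/H = 2·3,000·190/38 = 30,000.00
EOQ = √30,000.00 ≈ 173.21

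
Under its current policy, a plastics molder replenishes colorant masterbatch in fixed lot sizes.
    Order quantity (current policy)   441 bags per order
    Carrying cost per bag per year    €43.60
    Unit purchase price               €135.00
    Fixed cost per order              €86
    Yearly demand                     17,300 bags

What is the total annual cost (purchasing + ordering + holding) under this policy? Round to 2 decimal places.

€2,348,487.50

Ordering: D/Q × S = 17,300/441 × €86 = €3,373.70
Holding:  Q/2 × H = 441/2 × €43.6 = €9,613.80
Purchase cost = D·C = 17,300 × 135 = €2,335,500.00
Total = €3,373.70 + €9,613.80 + €2,335,500.00 = €2,348,487.50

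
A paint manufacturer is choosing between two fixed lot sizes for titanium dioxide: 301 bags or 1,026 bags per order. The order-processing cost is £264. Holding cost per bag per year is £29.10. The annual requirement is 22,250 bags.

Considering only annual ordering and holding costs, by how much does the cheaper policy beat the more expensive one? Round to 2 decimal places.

For each Q, cost = (D/Q)·S + (Q/2)·H.
TC(301) = (22,250/301)×264 + (301/2)×29.1 = £23,894.50
TC(1,026) = (22,250/1,026)×264 + (1,026/2)×29.1 = £20,653.45
|ΔTC| = |£23,894.50 − £20,653.45| = £3,241.05

£3,241.05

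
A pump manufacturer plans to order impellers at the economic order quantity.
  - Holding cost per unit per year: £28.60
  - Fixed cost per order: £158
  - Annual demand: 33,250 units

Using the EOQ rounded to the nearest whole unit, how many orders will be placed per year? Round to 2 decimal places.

2DS/H = 2·33,250·158/28.6 = 367,377.62
EOQ = √367,377.62 ≈ 606.12 → Q = 606
N = D/Q = 33,250/606 ≈ 54.868 orders/yr

54.87 orders per year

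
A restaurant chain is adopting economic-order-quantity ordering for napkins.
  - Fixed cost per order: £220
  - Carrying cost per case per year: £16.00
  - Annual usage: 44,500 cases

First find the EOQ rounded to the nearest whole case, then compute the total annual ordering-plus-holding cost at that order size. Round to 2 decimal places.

£17,699.72

Q* = √(2·D·S / H) = √(2·44,500·220 / 16) = √1,223,750.0 ≈ 1,106.23 → Q = 1,106 cases
Ordering: D/Q × S = 44,500/1,106 × £220 = £8,851.72
Holding:  Q/2 × H = 1,106/2 × £16 = £8,848.00
Total = £8,851.72 + £8,848.00 = £17,699.72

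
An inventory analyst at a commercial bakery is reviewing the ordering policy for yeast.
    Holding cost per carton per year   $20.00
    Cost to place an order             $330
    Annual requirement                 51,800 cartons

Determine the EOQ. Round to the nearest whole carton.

2DS/H = 2·51,800·330/20 = 1,709,400.00
EOQ = √1,709,400.00 ≈ 1,307.44

1,307 cartons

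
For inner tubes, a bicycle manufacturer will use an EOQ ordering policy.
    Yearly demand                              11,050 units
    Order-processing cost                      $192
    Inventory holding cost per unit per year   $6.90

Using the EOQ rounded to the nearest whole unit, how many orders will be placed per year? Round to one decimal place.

EOQ = √(2DS/H) = √(2 × 11,050 × 192 / 6.9)
    = √(614,956.52) ≈ 784.19 → Q = 784
Orders per year = D/Q = 11,050 / 784 = 14.094

14.1 orders per year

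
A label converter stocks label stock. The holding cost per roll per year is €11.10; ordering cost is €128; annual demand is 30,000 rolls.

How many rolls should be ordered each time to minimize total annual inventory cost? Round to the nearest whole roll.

832 rolls

2DS/H = 2·30,000·128/11.1 = 691,891.89
EOQ = √691,891.89 ≈ 831.80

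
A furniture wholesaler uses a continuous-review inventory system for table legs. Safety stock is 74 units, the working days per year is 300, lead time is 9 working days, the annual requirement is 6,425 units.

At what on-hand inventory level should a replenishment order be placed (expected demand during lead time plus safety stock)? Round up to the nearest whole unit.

Daily demand d = 6,425 / 300 = 21.417 units/day
Demand during lead time = 21.417 × 9 = 192.75
Reorder point = 192.75 + 74 = 266.75 → round up

267 units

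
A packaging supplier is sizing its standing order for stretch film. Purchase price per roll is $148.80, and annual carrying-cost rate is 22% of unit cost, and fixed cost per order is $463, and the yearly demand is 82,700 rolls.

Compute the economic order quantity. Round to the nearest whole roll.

1,529 rolls

H = i·C = 0.22 × $148.8 = $32.7360 per roll-year
EOQ = √(2DS/H) = √(2 × 82,700 × 463 / 32.736)
    = √(2,339,326.74) ≈ 1,529.49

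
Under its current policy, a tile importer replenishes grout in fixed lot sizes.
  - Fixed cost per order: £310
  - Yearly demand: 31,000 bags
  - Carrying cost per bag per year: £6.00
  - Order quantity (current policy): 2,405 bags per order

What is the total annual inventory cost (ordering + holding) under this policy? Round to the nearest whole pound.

£11,211

Ordering: D/Q × S = 31,000/2,405 × £310 = £3,995.84
Holding:  Q/2 × H = 2,405/2 × £6 = £7,215.00
Total = £3,995.84 + £7,215.00 = £11,210.84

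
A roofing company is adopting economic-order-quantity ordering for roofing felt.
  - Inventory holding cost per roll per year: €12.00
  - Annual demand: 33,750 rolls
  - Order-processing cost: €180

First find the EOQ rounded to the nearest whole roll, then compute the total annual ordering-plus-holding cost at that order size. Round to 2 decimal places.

2DS/H = 2·33,750·180/12 = 1,012,500.00
EOQ = √1,012,500.00 ≈ 1,006.23 → Q = 1,006 rolls
Ordering: D/Q × S = 33,750/1,006 × €180 = €6,038.77
Holding:  Q/2 × H = 1,006/2 × €12 = €6,036.00
Total = €6,038.77 + €6,036.00 = €12,074.77

€12,074.77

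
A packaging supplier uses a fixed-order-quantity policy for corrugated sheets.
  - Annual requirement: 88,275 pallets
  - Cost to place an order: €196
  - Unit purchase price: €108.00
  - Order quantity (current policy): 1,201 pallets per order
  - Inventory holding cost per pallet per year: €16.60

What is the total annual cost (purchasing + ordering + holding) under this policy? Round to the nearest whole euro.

€9,558,075

Ordering: D/Q × S = 88,275/1,201 × €196 = €14,406.24
Holding:  Q/2 × H = 1,201/2 × €16.6 = €9,968.30
Purchase cost = D·C = 88,275 × 108 = €9,533,700.00
Total = €14,406.24 + €9,968.30 + €9,533,700.00 = €9,558,074.54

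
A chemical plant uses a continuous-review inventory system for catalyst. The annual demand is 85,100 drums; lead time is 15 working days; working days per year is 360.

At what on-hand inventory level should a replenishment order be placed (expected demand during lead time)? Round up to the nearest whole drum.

3,546 drums

Daily demand d = 85,100 / 360 = 236.389 drums/day
Demand during lead time = 236.389 × 15 = 3,545.83
Reorder point = 3,545.83 → round up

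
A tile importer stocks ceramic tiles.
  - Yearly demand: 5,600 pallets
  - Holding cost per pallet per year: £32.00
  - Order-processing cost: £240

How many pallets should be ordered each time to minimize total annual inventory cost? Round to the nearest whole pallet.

EOQ = √(2DS/H) = √(2 × 5,600 × 240 / 32)
    = √(84,000.00) ≈ 289.83

290 pallets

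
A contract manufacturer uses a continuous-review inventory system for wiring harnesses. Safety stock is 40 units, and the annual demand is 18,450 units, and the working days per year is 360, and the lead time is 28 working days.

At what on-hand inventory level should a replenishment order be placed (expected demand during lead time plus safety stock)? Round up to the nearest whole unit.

Daily demand d = 18,450 / 360 = 51.250 units/day
Demand during lead time = 51.250 × 28 = 1,435.00
Reorder point = 1,435.00 + 40 = 1,475.00 → round up

1,475 units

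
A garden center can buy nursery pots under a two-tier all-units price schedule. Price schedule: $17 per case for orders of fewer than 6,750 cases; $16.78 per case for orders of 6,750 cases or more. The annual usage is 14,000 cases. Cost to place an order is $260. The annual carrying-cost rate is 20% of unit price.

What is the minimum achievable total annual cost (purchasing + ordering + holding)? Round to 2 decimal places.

$242,975.14

H₁ = 20%×$17 = $3.4000;  H₂ = 20%×$16.78 = $3.3560
EOQ₁ = √(2×14,000×260/3.4000) = 1,463.28  (< 6,750, feasible at tier 1)
EOQ₂ = √(2×14,000×260/3.3560) = 1,472.84  (< 6,750 → use Q = 6,750 at tier-2 price)
TC(tier 1 (EOQ₁), Q≈1,463.3) = $242,975.14
TC(tier 2, Q≈6,750.0) = $246,785.76
Minimum at tier 1 (EOQ₁): $242,975.14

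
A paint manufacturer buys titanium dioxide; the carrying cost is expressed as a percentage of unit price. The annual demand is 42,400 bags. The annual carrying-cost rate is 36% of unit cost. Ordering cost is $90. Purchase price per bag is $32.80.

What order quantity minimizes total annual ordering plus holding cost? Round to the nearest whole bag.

804 bags

Carrying cost H = $32.8 × 36% = $11.8080/bag/yr
2DS/H = 2·42,400·90/11.808 = 646,341.46
EOQ = √646,341.46 ≈ 803.95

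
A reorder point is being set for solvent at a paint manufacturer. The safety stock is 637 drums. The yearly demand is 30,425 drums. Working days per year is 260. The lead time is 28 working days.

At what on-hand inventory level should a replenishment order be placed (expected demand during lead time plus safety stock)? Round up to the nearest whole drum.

Daily demand d = 30,425 / 260 = 117.019 drums/day
Demand during lead time = 117.019 × 28 = 3,276.54
Reorder point = 3,276.54 + 637 = 3,913.54 → round up

3,914 drums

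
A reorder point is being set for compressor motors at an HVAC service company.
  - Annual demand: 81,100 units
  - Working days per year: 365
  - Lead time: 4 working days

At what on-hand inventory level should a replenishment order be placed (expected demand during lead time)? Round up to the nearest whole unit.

Daily demand d = 81,100 / 365 = 222.192 units/day
Demand during lead time = 222.192 × 4 = 888.77
Reorder point = 888.77 → round up

889 units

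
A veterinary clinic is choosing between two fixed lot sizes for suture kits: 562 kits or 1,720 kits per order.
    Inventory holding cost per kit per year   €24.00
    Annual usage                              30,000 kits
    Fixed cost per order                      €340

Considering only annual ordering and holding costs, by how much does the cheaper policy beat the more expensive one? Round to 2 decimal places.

€1,676.77

Annual cost at Q: ordering D·S/Q plus holding Q·H/2.
TC(562) = (30,000/562)×340 + (562/2)×24 = €24,893.47
TC(1,720) = (30,000/1,720)×340 + (1,720/2)×24 = €26,570.23
Lots of 562 are cheaper by €1,676.77.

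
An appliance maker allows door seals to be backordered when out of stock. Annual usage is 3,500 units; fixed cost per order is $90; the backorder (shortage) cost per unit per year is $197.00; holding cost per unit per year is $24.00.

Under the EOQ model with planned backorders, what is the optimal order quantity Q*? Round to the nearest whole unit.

Basic EOQ = √(2·3,500·90/24) = 162.019
Backorder adjustment √((H+b)/b) = √((24+197)/197) = 1.0592
Q* = 162.019 × 1.0592 ≈ 171.60

172 units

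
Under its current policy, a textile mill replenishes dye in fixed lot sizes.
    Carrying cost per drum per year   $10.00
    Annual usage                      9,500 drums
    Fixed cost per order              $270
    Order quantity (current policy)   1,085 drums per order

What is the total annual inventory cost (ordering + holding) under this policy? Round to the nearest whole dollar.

$7,789

Annual ordering cost = (D/Q)·S = (9,500/1,085) × 270 = $2,364.06
Annual holding cost  = (Q/2)·H = (1,085/2) × 10 = $5,425.00
Total = $2,364.06 + $5,425.00 = $7,789.06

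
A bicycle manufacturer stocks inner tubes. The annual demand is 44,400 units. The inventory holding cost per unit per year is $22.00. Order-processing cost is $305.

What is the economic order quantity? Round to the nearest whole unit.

2DS/H = 2·44,400·305/22 = 1,231,090.91
EOQ = √1,231,090.91 ≈ 1,109.55

1,110 units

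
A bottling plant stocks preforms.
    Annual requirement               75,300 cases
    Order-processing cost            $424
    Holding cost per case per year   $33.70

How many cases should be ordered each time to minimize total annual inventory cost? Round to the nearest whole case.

Q* = √(2·D·S / H) = √(2·75,300·424 / 33.7) = √1,894,789.3 ≈ 1,376.51

1,377 cases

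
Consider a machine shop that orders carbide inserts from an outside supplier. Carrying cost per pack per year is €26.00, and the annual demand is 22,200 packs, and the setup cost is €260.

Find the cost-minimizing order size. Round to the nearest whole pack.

EOQ = √(2DS/H) = √(2 × 22,200 × 260 / 26)
    = √(444,000.00) ≈ 666.33

666 packs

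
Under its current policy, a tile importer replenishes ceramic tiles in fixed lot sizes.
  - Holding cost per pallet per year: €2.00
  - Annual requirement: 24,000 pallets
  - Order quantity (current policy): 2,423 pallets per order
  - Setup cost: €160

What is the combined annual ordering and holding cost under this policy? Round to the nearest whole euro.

Orders/yr = 24,000/2,423 = 9.905; ordering cost = 9.905 × €160 = €1,584.81
Average inventory = 2,423/2 = 1211.5; holding cost = 1211.5 × €2 = €2,423.00
Total = €1,584.81 + €2,423.00 = €4,007.81

€4,008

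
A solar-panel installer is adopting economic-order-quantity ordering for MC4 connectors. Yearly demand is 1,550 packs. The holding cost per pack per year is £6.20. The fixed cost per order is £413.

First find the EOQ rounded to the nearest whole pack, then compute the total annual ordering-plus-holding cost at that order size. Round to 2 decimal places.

£2,817.42

Q* = √(2·D·S / H) = √(2·1,550·413 / 6.2) = √206,500.0 ≈ 454.42 → Q = 454 packs
Ordering: D/Q × S = 1,550/454 × £413 = £1,410.02
Holding:  Q/2 × H = 454/2 × £6.2 = £1,407.40
Total = £1,410.02 + £1,407.40 = £2,817.42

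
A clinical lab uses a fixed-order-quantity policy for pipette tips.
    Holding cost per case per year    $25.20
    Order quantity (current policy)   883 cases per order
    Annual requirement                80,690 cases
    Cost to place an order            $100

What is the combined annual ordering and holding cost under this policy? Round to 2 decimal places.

$20,263.97

Orders/yr = 80,690/883 = 91.382; ordering cost = 91.382 × $100 = $9,138.17
Average inventory = 883/2 = 441.5; holding cost = 441.5 × $25.2 = $11,125.80
Total = $9,138.17 + $11,125.80 = $20,263.97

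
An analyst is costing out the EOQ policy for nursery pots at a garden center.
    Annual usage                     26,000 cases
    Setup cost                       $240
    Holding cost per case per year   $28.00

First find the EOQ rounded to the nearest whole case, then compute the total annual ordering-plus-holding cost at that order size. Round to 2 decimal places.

Optimal lot size Q* = (2 × 26,000 × $240 / $28)^½ ≈ 667.62 → Q = 668 cases
Ordering: D/Q × S = 26,000/668 × $240 = $9,341.32
Holding:  Q/2 × H = 668/2 × $28 = $9,352.00
Total = $9,341.32 + $9,352.00 = $18,693.32

$18,693.32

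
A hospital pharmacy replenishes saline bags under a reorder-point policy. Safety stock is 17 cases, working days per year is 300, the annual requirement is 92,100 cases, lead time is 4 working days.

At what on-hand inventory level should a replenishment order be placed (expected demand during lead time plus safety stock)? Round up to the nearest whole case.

Daily demand d = 92,100 / 300 = 307.000 cases/day
Demand during lead time = 307.000 × 4 = 1,228.00
Reorder point = 1,228.00 + 17 = 1,245.00 → round up

1,245 cases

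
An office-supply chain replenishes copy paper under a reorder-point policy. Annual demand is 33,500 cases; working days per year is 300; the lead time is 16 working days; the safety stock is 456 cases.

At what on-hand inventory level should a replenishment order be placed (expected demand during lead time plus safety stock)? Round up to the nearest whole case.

2,243 cases

Daily demand d = 33,500 / 300 = 111.667 cases/day
Demand during lead time = 111.667 × 16 = 1,786.67
Reorder point = 1,786.67 + 456 = 2,242.67 → round up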